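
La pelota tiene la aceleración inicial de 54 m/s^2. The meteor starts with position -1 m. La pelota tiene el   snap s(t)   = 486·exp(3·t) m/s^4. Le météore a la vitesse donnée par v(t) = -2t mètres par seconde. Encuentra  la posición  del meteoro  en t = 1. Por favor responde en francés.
En partant de la vitesse v(t) = -2·t, nous prenons 1 intégrale. En prenant ∫v(t)dt et en appliquant x(0) = -1, nous trouvons x(t) = -t^2 - 1. En utilisant x(t) = -t^2 - 1 et en substituant t = 1, nous trouvons x = -2.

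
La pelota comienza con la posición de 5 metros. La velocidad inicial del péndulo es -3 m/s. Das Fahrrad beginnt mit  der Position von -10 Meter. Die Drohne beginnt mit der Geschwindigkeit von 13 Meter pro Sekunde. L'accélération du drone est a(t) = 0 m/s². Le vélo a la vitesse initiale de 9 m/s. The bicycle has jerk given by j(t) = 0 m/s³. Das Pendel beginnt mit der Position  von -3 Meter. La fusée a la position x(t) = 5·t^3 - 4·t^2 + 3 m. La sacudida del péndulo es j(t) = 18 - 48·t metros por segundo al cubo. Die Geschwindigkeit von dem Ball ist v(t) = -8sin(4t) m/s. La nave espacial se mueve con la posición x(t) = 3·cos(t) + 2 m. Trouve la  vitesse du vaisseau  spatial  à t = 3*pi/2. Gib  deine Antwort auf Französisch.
Pour résoudre ceci, nous devons prendre 1 dérivée de notre équation de la position x(t) = 3·cos(t) + 2. En dérivant la position, nous obtenons la vitesse: v(t) = -3·sin(t). En utilisant v(t) = -3·sin(t) et en substituant t = 3*pi/2, nous trouvons v = 3.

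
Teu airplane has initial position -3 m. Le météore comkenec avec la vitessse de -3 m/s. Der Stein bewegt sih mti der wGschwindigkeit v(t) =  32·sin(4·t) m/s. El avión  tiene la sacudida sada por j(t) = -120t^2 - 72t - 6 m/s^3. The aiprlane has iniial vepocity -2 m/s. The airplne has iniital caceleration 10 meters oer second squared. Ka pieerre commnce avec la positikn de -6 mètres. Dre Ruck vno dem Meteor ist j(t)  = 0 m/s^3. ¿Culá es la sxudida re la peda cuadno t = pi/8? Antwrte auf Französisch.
Nous devons dériver notre équation de la vitesse v(t) = 32·sin(4·t) 2 fois. En dérivant la vitesse, nous obtenons l'accélération: a(t) = 128·cos(4·t). La dérivée de l'accélération donne le jerk: j(t) = -512·sin(4·t). De l'équation du jerk j(t) = -512·sin(4·t), nous substituons t = pi/8 pour obtenir j = -512.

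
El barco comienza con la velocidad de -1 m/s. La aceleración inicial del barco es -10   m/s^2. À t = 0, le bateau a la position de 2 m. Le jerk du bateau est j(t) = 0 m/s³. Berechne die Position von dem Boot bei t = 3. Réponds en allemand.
Wir müssen unsere Gleichung für den Ruck j(t) = 0 3-mal integrieren. Die Stammfunktion von dem Ruck, mit a(0) = -10, ergibt die Beschleunigung: a(t) = -10. Durch Integration von der Beschleunigung und Verwendung der Anfangsbedingung v(0) = -1, erhalten wir v(t) = -10·t - 1. Mit ∫v(t)dt und Anwendung von x(0) = 2, finden wir x(t) = -5·t^2 - t + 2. Wir haben die Position x(t) = -5·t^2 - t + 2. Durch Einsetzen von t = 3: x(3) = -46.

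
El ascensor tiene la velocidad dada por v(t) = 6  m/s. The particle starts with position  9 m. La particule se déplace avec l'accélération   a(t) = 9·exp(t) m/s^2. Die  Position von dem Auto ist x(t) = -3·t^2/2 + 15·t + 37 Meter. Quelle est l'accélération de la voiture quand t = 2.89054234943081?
Nous devons dériver notre équation de la position x(t) = -3·t^2/2 + 15·t + 37 2 fois. En dérivant la position, nous obtenons la vitesse: v(t) = 15 - 3·t. En prenant d/dt de v(t), nous trouvons a(t) = -3. En utilisant a(t) = -3 et en substituant t = 2.89054234943081, nous trouvons a = -3.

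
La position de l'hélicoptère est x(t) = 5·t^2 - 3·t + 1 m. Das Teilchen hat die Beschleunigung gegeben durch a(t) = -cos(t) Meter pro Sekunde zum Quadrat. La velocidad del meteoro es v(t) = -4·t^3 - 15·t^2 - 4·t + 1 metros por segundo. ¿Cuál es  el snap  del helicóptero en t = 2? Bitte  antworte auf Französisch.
Pour résoudre ceci, nous devons prendre 4 dérivées de notre équation de la position x(t) = 5·t^2 - 3·t + 1. En dérivant la position, nous obtenons la vitesse: v(t) = 10·t - 3. La dérivée de la vitesse donne l'accélération: a(t) = 10. En prenant d/dt de a(t), nous trouvons j(t) = 0. En prenant d/dt de j(t), nous trouvons s(t) = 0. De l'équation du snap s(t) = 0, nous substituons t = 2 pour obtenir s = 0.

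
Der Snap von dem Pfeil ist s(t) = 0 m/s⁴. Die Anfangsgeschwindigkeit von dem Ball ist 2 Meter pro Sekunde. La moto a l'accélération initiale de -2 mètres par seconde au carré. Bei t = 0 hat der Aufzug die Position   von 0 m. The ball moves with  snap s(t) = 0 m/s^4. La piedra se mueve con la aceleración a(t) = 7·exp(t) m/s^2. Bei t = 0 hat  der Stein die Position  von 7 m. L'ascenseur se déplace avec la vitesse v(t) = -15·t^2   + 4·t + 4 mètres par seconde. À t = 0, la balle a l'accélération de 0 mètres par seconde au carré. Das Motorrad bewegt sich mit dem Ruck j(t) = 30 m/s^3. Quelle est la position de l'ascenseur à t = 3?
En partant de la vitesse v(t) = -15·t^2 + 4·t + 4, nous prenons 1 primitive. L'intégrale de la vitesse, avec x(0) = 0, donne la position: x(t) = -5·t^3 + 2·t^2 + 4·t. De l'équation de la position x(t) = -5·t^3 + 2·t^2 + 4·t, nous substituons t = 3 pour obtenir x = -105.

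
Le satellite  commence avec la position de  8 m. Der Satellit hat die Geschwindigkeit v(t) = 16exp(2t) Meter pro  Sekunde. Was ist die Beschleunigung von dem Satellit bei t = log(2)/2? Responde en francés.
Pour résoudre ceci, nous devons prendre 1 dérivée de notre équation de la vitesse v(t) = 16·exp(2·t). En prenant d/dt de v(t), nous trouvons a(t) = 32·exp(2·t). En utilisant a(t) = 32·exp(2·t) et en substituant t = log(2)/2, nous trouvons a = 64.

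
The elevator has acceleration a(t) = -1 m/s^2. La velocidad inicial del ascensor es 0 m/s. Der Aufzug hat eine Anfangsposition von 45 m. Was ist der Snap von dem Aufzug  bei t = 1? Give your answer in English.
To solve this, we need to take 2 derivatives of our acceleration equation a(t) = -1. Differentiating acceleration, we get jerk: j(t) = 0. Differentiating jerk, we get snap: s(t) = 0. We have snap s(t) = 0. Substituting t = 1: s(1) = 0.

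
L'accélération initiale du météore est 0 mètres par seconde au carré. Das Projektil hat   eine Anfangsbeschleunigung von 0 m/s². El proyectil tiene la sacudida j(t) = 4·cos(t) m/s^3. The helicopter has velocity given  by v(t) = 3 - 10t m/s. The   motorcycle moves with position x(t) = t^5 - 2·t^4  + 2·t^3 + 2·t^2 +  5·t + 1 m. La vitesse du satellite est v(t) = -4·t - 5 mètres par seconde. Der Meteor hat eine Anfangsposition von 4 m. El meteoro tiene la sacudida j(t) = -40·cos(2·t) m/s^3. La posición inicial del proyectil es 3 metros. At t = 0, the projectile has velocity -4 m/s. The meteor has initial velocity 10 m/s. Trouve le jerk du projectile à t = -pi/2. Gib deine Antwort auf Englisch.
We have jerk j(t) = 4·cos(t). Substituting t = -pi/2: j(-pi/2) = 0.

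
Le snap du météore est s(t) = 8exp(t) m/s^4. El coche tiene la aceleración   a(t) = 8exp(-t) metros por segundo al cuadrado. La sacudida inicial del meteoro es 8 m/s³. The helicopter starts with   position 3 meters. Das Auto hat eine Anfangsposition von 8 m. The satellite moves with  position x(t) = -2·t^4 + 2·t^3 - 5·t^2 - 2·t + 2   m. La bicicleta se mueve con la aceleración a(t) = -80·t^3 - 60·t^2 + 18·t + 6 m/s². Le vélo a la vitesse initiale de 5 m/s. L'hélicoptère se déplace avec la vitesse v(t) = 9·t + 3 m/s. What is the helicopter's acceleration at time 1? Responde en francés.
Pour résoudre ceci, nous devons prendre 1 dérivée de notre équation de la vitesse v(t) = 9·t + 3. En dérivant la vitesse, nous obtenons l'accélération: a(t) = 9. En utilisant a(t) = 9 et en substituant t = 1, nous trouvons a = 9.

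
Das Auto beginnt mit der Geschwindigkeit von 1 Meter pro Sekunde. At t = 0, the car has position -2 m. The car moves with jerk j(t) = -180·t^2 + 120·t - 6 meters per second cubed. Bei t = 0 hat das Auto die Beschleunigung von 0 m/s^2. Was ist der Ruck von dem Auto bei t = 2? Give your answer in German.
Wir haben den Ruck j(t) = -180·t^2 + 120·t - 6. Durch Einsetzen von t = 2: j(2) = -486.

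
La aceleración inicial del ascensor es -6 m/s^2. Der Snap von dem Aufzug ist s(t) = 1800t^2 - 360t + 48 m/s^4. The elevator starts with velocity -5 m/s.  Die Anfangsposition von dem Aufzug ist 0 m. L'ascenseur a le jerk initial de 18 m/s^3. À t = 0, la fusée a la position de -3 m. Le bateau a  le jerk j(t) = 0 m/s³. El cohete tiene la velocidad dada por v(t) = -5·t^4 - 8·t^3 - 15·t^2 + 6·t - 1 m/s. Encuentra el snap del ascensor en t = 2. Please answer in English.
Using s(t) = 1800·t^2 - 360·t + 48 and substituting t = 2, we find s = 6528.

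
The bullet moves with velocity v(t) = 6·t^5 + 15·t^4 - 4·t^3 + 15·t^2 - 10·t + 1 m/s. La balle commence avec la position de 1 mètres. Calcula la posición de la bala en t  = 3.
Partiendo de la velocidad v(t) = 6·t^5 + 15·t^4 - 4·t^3 + 15·t^2 - 10·t + 1, tomamos 1 integral. Tomando ∫v(t)dt y aplicando x(0) = 1, encontramos x(t) = t^6 + 3·t^5 - t^4 + 5·t^3 - 5·t^2 + t + 1. Tenemos la posición x(t) = t^6 + 3·t^5 - t^4 + 5·t^3 - 5·t^2 + t + 1. Sustituyendo t = 3: x(3) = 1471.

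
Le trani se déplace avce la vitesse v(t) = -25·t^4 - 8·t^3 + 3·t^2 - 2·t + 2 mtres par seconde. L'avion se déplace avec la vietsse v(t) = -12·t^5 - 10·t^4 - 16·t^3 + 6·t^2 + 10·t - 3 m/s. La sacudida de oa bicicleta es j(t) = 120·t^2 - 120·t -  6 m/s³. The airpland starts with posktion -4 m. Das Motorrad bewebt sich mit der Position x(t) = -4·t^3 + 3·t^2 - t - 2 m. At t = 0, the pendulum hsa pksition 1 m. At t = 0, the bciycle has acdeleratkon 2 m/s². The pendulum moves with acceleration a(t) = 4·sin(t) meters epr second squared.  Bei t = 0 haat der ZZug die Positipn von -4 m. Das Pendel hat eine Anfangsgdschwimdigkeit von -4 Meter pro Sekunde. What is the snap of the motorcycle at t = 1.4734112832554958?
We must differentiate our position equation x(t) = -4·t^3 + 3·t^2 - t - 2 4 times. Taking d/dt of x(t), we find v(t) = -12·t^2 + 6·t - 1. The derivative of velocity gives acceleration: a(t) = 6 - 24·t. The derivative of acceleration gives jerk: j(t) = -24. The derivative of jerk gives snap: s(t) = 0. Using s(t) = 0 and substituting t = 1.4734112832554958, we find s = 0.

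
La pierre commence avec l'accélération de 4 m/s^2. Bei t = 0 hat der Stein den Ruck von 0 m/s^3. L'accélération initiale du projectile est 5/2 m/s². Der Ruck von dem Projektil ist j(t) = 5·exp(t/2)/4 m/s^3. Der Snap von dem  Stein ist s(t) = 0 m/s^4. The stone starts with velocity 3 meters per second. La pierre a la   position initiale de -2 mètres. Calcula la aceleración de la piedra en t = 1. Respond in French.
Nous devons trouver la primitive de notre équation du snap s(t) = 0 2 fois. La primitive du snap est le jerk. En utilisant j(0) = 0, nous obtenons j(t) = 0. En intégrant le jerk et en utilisant la condition initiale a(0) = 4, nous obtenons a(t) = 4. En utilisant a(t) = 4 et en substituant t = 1, nous trouvons a = 4.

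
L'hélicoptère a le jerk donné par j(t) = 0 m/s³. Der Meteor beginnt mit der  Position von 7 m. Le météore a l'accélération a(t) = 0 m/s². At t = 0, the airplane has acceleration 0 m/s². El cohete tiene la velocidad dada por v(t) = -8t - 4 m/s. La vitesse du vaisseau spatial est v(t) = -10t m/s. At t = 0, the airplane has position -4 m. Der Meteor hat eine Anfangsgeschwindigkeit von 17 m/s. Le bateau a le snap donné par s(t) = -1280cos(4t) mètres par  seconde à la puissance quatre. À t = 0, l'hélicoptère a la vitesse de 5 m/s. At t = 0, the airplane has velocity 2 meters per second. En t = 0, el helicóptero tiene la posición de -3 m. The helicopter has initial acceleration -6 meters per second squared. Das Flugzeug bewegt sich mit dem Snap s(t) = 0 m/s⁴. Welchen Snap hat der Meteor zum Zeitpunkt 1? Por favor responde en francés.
En partant de l'accélération a(t) = 0, nous prenons 2 dérivées. La dérivée de l'accélération donne le jerk: j(t) = 0. La dérivée du jerk donne le snap: s(t) = 0. De l'équation du snap s(t) = 0, nous substituons t = 1 pour obtenir s = 0.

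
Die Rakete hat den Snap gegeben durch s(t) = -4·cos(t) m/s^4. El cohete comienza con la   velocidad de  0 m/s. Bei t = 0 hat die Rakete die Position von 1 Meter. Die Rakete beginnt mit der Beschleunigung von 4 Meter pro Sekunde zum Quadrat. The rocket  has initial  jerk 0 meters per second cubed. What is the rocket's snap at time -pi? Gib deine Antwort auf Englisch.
We have snap s(t) = -4·cos(t). Substituting t = -pi: s(-pi) = 4.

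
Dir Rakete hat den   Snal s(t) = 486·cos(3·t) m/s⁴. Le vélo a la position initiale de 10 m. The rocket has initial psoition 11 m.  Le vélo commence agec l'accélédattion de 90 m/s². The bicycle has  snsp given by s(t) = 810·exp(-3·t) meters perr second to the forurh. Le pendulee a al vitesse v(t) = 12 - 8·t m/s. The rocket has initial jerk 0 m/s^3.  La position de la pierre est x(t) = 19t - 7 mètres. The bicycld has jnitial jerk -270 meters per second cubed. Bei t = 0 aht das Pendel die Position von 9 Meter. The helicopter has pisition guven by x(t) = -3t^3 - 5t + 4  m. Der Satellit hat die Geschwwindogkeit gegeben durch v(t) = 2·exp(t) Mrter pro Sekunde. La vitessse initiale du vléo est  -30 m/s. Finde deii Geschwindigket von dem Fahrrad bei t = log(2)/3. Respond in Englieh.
We must find the integral of our snap equation s(t) = 810·exp(-3·t) 3 times. Integrating snap and using the initial condition j(0) = -270, we get j(t) = -270·exp(-3·t). Finding the integral of j(t) and using a(0) = 90: a(t) = 90·exp(-3·t). The integral of acceleration is velocity. Using v(0) = -30, we get v(t) = -30·exp(-3·t). From the given velocity equation v(t) = -30·exp(-3·t), we substitute t = log(2)/3 to get v = -15.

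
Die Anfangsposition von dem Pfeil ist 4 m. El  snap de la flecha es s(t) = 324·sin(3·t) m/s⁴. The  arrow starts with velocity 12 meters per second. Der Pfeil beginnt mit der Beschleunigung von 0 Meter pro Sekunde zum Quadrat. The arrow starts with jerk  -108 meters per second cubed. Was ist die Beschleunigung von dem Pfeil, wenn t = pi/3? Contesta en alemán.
Wir müssen das Integral unserer Gleichung für den Snap s(t) = 324·sin(3·t) 2-mal finden. Das Integral von dem Snap, mit j(0) = -108, ergibt den Ruck: j(t) = -108·cos(3·t). Die Stammfunktion von dem Ruck, mit a(0) = 0, ergibt die Beschleunigung: a(t) = -36·sin(3·t). Aus der Gleichung für die Beschleunigung a(t) = -36·sin(3·t), setzen wir t = pi/3 ein und erhalten a = 0.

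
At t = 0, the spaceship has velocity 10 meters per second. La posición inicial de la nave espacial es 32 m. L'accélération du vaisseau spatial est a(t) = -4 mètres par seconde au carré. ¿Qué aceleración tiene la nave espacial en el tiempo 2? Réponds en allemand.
Mit a(t) = -4 und Einsetzen von t = 2, finden wir a = -4.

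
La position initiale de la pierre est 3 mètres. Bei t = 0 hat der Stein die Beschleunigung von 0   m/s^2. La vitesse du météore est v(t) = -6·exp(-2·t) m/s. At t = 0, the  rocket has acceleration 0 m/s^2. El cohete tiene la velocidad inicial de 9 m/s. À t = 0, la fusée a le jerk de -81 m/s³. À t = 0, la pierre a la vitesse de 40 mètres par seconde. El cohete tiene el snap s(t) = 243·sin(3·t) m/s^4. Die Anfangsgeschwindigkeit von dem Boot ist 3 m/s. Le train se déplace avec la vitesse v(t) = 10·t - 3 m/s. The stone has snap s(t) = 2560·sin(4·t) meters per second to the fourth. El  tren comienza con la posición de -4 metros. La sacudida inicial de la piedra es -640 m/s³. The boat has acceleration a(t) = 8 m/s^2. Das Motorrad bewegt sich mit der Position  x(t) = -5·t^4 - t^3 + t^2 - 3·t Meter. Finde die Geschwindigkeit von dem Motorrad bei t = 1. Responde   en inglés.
Starting from position x(t) = -5·t^4 - t^3 + t^2 - 3·t, we take 1 derivative. The derivative of position gives velocity: v(t) = -20·t^3 - 3·t^2 + 2·t - 3. From the given velocity equation v(t) = -20·t^3 - 3·t^2 + 2·t - 3, we substitute t = 1 to get v = -24.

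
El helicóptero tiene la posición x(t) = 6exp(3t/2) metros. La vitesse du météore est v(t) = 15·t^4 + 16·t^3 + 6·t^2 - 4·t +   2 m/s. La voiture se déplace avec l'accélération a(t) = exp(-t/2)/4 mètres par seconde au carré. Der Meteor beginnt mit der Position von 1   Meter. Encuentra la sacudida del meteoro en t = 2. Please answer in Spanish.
Debemos derivar nuestra ecuación de la velocidad v(t) = 15·t^4 + 16·t^3 + 6·t^2 - 4·t + 2 2 veces. Tomando d/dt de v(t), encontramos a(t) = 60·t^3 + 48·t^2 + 12·t - 4. Derivando la aceleración, obtenemos la sacudida: j(t) = 180·t^2 + 96·t + 12. Tenemos la sacudida j(t) = 180·t^2 + 96·t + 12. Sustituyendo t = 2: j(2) = 924.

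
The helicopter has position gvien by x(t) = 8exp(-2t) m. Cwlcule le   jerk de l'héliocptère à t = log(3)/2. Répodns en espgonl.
Debemos derivar nuestra ecuación de la posición x(t) = 8·exp(-2·t) 3 veces. Tomando d/dt de x(t), encontramos v(t) = -16·exp(-2·t). La derivada de la velocidad da la aceleración: a(t) = 32·exp(-2·t). La derivada de la aceleración da la sacudida: j(t) = -64·exp(-2·t). De la ecuación de la sacudida j(t) = -64·exp(-2·t), sustituimos t = log(3)/2 para obtener j = -64/3.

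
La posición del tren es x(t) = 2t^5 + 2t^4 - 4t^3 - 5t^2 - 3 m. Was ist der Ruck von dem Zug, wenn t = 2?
Um dies zu lösen, müssen wir 3 Ableitungen unserer Gleichung für die Position x(t) = 2·t^5 + 2·t^4 - 4·t^3 - 5·t^2 - 3 nehmen. Die Ableitung von der Position ergibt die Geschwindigkeit: v(t) = 10·t^4 + 8·t^3 - 12·t^2 - 10·t. Durch Ableiten von der Geschwindigkeit erhalten wir die Beschleunigung: a(t) = 40·t^3 + 24·t^2 - 24·t - 10. Mit d/dt von a(t) finden wir j(t) = 120·t^2 + 48·t - 24. Wir haben den Ruck j(t) = 120·t^2 + 48·t - 24. Durch Einsetzen von t = 2: j(2) = 552.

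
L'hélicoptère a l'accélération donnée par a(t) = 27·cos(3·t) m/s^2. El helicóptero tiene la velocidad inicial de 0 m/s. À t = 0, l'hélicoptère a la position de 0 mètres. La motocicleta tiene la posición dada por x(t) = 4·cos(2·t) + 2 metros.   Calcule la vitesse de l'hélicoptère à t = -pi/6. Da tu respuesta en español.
Necesitamos integrar nuestra ecuación de la aceleración a(t) = 27·cos(3·t) 1 vez. Tomando ∫a(t)dt y aplicando v(0) = 0, encontramos v(t) = 9·sin(3·t). De la ecuación de la velocidad v(t) = 9·sin(3·t), sustituimos t = -pi/6 para obtener v = -9.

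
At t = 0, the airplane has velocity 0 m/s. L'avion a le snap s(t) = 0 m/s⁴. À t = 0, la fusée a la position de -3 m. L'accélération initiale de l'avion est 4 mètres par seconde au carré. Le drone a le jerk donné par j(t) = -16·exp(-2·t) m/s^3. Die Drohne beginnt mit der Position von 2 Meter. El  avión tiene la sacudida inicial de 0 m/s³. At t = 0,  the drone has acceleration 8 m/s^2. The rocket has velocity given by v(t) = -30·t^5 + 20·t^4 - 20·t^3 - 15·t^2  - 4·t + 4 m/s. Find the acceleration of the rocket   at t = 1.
We must differentiate our velocity equation v(t) = -30·t^5 + 20·t^4 - 20·t^3 - 15·t^2 - 4·t + 4 1 time. Differentiating velocity, we get acceleration: a(t) = -150·t^4 + 80·t^3 - 60·t^2 - 30·t - 4. From the given acceleration equation a(t) = -150·t^4 + 80·t^3 - 60·t^2 - 30·t - 4, we substitute t = 1 to get a = -164.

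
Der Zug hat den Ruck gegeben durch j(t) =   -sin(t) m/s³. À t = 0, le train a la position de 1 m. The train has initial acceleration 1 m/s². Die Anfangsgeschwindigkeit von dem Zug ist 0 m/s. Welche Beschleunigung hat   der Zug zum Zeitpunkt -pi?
Ausgehend von dem Ruck j(t) = -sin(t), nehmen wir 1 Integral. Die Stammfunktion von dem Ruck, mit a(0) = 1, ergibt die Beschleunigung: a(t) = cos(t). Aus der Gleichung für die Beschleunigung a(t) = cos(t), setzen wir t = -pi ein und erhalten a = -1.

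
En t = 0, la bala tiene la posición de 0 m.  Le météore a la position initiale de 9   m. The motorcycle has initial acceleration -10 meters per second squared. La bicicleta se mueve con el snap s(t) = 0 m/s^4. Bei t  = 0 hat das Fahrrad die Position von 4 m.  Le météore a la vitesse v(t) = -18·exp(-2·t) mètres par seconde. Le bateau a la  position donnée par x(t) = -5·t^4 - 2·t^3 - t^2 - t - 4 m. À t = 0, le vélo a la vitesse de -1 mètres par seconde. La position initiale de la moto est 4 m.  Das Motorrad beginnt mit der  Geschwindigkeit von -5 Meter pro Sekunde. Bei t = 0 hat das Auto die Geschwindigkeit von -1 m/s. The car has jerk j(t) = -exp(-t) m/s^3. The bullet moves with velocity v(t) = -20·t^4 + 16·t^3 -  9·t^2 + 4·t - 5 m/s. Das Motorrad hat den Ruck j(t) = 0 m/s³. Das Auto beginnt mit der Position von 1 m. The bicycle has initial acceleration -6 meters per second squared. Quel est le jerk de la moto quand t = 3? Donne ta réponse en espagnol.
Usando j(t) = 0 y sustituyendo t = 3, encontramos j = 0.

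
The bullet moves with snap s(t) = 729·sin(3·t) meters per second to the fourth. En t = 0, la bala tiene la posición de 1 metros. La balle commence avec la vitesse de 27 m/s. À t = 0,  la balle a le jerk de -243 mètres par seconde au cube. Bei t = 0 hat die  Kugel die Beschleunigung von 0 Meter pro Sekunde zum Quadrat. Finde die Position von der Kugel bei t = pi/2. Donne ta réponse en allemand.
Ausgehend von dem Snap s(t) = 729·sin(3·t), nehmen wir 4 Integrale. Durch Integration von dem Snap und Verwendung der Anfangsbedingung j(0) = -243, erhalten wir j(t) = -243·cos(3·t). Die Stammfunktion von dem Ruck, mit a(0) = 0, ergibt die Beschleunigung: a(t) = -81·sin(3·t). Mit ∫a(t)dt und Anwendung von v(0) = 27, finden wir v(t) = 27·cos(3·t). Die Stammfunktion von der Geschwindigkeit ist die Position. Mit x(0) = 1 erhalten wir x(t) = 9·sin(3·t) + 1. Wir haben die Position x(t) = 9·sin(3·t) + 1. Durch Einsetzen von t = pi/2: x(pi/2) = -8.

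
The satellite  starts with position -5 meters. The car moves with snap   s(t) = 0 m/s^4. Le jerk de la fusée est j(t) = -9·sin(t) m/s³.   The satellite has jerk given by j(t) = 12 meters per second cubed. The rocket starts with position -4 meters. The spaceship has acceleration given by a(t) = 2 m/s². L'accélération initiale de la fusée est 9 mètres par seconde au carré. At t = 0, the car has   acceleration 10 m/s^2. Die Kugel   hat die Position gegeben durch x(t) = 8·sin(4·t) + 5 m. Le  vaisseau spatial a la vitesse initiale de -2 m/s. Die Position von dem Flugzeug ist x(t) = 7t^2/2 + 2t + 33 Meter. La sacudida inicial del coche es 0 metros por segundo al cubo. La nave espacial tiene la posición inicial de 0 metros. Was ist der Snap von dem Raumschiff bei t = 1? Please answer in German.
Wir müssen unsere Gleichung für die Beschleunigung a(t) = 2 2-mal ableiten. Mit d/dt von a(t) finden wir j(t) = 0. Durch Ableiten von dem Ruck erhalten wir den Snap: s(t) = 0. Wir haben den Snap s(t) = 0. Durch Einsetzen von t = 1: s(1) = 0.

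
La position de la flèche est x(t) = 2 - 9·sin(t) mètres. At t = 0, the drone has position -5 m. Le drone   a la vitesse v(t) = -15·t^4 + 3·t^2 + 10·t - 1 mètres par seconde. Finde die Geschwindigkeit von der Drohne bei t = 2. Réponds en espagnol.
Usando v(t) = -15·t^4 + 3·t^2 + 10·t - 1 y sustituyendo t = 2, encontramos v = -209.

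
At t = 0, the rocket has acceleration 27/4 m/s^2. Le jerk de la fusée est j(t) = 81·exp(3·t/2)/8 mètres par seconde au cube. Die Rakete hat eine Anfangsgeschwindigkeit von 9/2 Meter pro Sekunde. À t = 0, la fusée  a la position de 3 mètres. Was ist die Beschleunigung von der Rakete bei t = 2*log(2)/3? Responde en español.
Para resolver esto, necesitamos tomar 1 antiderivada de nuestra ecuación de la sacudida j(t) = 81·exp(3·t/2)/8. Tomando ∫j(t)dt y aplicando a(0) = 27/4, encontramos a(t) = 27·exp(3·t/2)/4. Usando a(t) = 27·exp(3·t/2)/4 y sustituyendo t = 2*log(2)/3, encontramos a = 27/2.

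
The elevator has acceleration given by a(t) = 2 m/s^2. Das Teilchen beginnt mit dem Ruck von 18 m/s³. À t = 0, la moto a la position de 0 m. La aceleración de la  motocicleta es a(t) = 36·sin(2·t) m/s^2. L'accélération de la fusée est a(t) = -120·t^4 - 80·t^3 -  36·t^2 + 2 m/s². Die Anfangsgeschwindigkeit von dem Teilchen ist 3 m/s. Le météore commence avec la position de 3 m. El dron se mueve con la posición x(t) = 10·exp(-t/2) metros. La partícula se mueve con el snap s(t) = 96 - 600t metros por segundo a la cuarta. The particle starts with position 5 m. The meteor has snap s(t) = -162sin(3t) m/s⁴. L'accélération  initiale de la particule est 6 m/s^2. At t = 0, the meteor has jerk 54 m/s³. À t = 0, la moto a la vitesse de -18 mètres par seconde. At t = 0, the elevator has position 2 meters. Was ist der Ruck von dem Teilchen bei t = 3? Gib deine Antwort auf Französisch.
Pour résoudre ceci, nous devons prendre 1 intégrale de notre équation du snap s(t) = 96 - 600·t. La primitive du snap, avec j(0) = 18, donne le jerk: j(t) = -300·t^2 + 96·t + 18. En utilisant j(t) = -300·t^2 + 96·t + 18 et en substituant t = 3, nous trouvons j = -2394.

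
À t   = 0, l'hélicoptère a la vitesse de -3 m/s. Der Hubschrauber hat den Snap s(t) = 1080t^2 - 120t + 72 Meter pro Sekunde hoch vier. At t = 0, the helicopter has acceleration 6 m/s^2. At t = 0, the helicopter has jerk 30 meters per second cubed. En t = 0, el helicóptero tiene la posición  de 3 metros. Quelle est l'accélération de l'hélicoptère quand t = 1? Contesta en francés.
Pour résoudre ceci, nous devons prendre 2 primitives de notre équation du snap s(t) = 1080·t^2 - 120·t + 72. La primitive du snap est le jerk. En utilisant j(0) = 30, nous obtenons j(t) = 360·t^3 - 60·t^2 + 72·t + 30. L'intégrale du jerk est l'accélération. En utilisant a(0) = 6, nous obtenons a(t) = 90·t^4 - 20·t^3 + 36·t^2 + 30·t + 6. De l'équation de l'accélération a(t) = 90·t^4 - 20·t^3 + 36·t^2 + 30·t + 6, nous substituons t = 1 pour obtenir a = 142.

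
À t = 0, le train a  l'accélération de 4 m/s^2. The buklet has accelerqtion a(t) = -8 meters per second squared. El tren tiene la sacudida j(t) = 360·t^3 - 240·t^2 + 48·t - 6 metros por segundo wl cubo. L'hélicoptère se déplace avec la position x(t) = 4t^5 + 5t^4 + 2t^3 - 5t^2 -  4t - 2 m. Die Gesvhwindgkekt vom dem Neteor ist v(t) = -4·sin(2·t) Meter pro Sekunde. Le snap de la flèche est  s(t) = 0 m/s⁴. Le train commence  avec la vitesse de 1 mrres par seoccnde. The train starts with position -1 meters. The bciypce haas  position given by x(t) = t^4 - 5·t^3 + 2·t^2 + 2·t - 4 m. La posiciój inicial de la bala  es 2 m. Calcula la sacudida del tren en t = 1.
Usando j(t) = 360·t^3 - 240·t^2 + 48·t - 6 y sustituyendo t = 1, encontramos j = 162.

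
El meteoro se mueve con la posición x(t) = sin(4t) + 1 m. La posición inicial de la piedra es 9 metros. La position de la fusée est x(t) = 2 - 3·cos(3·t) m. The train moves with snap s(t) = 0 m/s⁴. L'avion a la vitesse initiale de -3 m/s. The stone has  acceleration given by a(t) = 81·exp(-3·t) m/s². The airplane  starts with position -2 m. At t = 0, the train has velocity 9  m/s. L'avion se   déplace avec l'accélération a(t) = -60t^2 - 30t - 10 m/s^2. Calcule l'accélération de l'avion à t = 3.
En utilisant a(t) = -60·t^2 - 30·t - 10 et en substituant t = 3, nous trouvons a = -640.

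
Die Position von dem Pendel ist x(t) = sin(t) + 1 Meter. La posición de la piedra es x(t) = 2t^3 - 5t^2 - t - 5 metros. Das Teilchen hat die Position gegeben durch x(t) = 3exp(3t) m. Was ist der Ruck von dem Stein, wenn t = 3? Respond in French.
Nous devons dériver notre équation de la position x(t) = 2·t^3 - 5·t^2 - t - 5 3 fois. En dérivant la position, nous obtenons la vitesse: v(t) = 6·t^2 - 10·t - 1. La dérivée de la vitesse donne l'accélération: a(t) = 12·t - 10. La dérivée de l'accélération donne le jerk: j(t) = 12. En utilisant j(t) = 12 et en substituant t = 3, nous trouvons j = 12.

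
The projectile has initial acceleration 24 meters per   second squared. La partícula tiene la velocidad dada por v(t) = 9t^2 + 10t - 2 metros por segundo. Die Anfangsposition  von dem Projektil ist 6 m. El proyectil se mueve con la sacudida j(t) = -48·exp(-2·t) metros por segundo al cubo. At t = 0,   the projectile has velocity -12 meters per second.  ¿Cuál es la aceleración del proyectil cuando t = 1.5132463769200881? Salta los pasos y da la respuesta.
La respuesta es 1.16364937127918.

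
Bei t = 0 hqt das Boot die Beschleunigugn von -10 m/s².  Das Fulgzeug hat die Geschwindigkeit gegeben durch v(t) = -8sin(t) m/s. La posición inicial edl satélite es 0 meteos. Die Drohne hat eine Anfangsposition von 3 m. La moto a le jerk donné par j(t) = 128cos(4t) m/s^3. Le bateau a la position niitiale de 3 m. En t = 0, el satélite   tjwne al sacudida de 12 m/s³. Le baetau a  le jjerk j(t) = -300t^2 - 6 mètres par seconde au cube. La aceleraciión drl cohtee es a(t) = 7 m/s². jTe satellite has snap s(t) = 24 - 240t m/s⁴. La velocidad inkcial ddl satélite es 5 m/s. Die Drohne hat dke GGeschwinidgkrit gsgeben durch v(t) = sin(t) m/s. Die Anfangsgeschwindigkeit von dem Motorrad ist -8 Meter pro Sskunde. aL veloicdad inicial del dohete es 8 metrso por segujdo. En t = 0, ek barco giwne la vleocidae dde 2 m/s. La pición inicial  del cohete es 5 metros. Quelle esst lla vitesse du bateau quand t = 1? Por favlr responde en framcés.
Nous devons trouver la primitive de notre équation du jerk j(t) = -300·t^2 - 6 2 fois. En intégrant le jerk et en utilisant la condition initiale a(0) = -10, nous obtenons a(t) = -100·t^3 - 6·t - 10. En intégrant l'accélération et en utilisant la condition initiale v(0) = 2, nous obtenons v(t) = -25·t^4 - 3·t^2 - 10·t + 2. De l'équation de la vitesse v(t) = -25·t^4 - 3·t^2 - 10·t + 2, nous substituons t = 1 pour obtenir v = -36.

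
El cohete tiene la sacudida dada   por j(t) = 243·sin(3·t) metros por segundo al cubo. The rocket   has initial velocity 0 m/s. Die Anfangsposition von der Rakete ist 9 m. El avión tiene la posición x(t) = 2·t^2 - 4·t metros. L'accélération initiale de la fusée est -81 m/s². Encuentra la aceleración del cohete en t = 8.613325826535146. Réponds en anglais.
To find the answer, we compute 1 antiderivative of j(t) = 243·sin(3·t). The antiderivative of jerk, with a(0) = -81, gives acceleration: a(t) = -81·cos(3·t). We have acceleration a(t) = -81·cos(3·t). Substituting t = 8.613325826535146: a(8.613325826535146) = -61.5729990747351.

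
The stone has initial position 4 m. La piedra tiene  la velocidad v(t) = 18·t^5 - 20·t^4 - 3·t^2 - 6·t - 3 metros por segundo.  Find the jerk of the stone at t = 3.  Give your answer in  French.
Pour résoudre ceci, nous devons prendre 2 dérivées de notre équation de la vitesse v(t) = 18·t^5 - 20·t^4 - 3·t^2 - 6·t - 3. La dérivée de la vitesse donne l'accélération: a(t) = 90·t^4 - 80·t^3 - 6·t - 6. En prenant d/dt de a(t), nous trouvons j(t) = 360·t^3 - 240·t^2 - 6. En utilisant j(t) = 360·t^3 - 240·t^2 - 6 et en substituant t = 3, nous trouvons j = 7554.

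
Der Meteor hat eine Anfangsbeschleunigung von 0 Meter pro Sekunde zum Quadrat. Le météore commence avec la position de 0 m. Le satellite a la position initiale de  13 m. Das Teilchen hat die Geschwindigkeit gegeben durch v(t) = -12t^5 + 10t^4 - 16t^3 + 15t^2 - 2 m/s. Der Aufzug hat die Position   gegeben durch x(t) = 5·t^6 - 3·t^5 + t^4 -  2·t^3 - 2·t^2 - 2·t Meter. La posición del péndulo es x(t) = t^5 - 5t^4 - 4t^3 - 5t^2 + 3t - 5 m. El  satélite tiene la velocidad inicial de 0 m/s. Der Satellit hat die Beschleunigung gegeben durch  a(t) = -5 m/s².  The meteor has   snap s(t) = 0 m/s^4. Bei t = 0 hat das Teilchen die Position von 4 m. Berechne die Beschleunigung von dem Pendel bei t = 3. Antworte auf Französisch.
Nous devons dériver notre équation de la position x(t) = t^5 - 5·t^4 - 4·t^3 - 5·t^2 + 3·t - 5 2 fois. La dérivée de la position donne la vitesse: v(t) = 5·t^4 - 20·t^3 - 12·t^2 - 10·t + 3. La dérivée de la vitesse donne l'accélération: a(t) = 20·t^3 - 60·t^2 - 24·t - 10. De l'équation de l'accélération a(t) = 20·t^3 - 60·t^2 - 24·t - 10, nous substituons t = 3 pour obtenir a = -82.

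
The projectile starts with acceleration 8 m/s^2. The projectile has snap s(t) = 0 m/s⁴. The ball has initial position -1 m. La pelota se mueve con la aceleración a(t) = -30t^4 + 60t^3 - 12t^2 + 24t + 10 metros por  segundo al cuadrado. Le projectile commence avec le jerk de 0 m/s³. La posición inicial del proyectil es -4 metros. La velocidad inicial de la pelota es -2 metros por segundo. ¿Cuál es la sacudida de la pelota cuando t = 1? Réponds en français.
Pour résoudre ceci, nous devons prendre 1 dérivée de notre équation de l'accélération a(t) = -30·t^4 + 60·t^3 - 12·t^2 + 24·t + 10. La dérivée de l'accélération donne le jerk: j(t) = -120·t^3 + 180·t^2 - 24·t + 24. De l'équation du jerk j(t) = -120·t^3 + 180·t^2 - 24·t + 24, nous substituons t = 1 pour obtenir j = 60.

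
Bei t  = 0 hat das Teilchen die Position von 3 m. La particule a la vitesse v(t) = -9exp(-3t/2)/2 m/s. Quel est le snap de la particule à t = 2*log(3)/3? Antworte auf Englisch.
Starting from velocity v(t) = -9·exp(-3·t/2)/2, we take 3 derivatives. The derivative of velocity gives acceleration: a(t) = 27·exp(-3·t/2)/4. Taking d/dt of a(t), we find j(t) = -81·exp(-3·t/2)/8. Taking d/dt of j(t), we find s(t) = 243·exp(-3·t/2)/16. We have snap s(t) = 243·exp(-3·t/2)/16. Substituting t = 2*log(3)/3: s(2*log(3)/3) = 81/16.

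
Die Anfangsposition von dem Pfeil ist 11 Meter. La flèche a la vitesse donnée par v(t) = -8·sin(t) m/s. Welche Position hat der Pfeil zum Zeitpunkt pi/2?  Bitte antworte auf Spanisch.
Debemos encontrar la integral de nuestra ecuación de la velocidad v(t) = -8·sin(t) 1 vez. Tomando ∫v(t)dt y aplicando x(0) = 11, encontramos x(t) = 8·cos(t) + 3. De la ecuación de la posición x(t) = 8·cos(t) + 3, sustituimos t = pi/2 para obtener x = 3.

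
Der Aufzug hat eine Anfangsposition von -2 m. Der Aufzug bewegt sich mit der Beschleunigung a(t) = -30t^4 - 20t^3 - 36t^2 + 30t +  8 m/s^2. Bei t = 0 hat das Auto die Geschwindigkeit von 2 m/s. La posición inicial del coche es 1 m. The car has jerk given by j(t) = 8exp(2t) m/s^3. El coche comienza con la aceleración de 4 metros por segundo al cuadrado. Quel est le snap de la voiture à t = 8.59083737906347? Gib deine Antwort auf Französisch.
Pour résoudre ceci, nous devons prendre 1 dérivée de notre équation du jerk j(t) = 8·exp(2·t). En prenant d/dt de j(t), nous trouvons s(t) = 16·exp(2·t). En utilisant s(t) = 16·exp(2·t) et en substituant t = 8.59083737906347, nous trouvons s = 463475220.745682.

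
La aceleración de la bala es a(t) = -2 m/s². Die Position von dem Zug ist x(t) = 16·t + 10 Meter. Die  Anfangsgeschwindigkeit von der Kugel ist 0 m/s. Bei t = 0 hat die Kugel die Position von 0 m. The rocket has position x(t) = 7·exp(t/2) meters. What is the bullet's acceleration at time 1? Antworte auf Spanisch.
De la ecuación de la aceleración a(t) = -2, sustituimos t = 1 para obtener a = -2.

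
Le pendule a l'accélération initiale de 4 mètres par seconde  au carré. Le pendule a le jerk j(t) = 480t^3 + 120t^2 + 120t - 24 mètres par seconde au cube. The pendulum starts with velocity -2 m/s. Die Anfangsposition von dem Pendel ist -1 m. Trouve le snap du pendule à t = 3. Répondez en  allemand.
Ausgehend von dem Ruck j(t) = 480·t^3 + 120·t^2 + 120·t - 24, nehmen wir 1 Ableitung. Mit d/dt von j(t) finden wir s(t) = 1440·t^2 + 240·t + 120. Aus der Gleichung für den Snap s(t) = 1440·t^2 + 240·t + 120, setzen wir t = 3 ein und erhalten s = 13800.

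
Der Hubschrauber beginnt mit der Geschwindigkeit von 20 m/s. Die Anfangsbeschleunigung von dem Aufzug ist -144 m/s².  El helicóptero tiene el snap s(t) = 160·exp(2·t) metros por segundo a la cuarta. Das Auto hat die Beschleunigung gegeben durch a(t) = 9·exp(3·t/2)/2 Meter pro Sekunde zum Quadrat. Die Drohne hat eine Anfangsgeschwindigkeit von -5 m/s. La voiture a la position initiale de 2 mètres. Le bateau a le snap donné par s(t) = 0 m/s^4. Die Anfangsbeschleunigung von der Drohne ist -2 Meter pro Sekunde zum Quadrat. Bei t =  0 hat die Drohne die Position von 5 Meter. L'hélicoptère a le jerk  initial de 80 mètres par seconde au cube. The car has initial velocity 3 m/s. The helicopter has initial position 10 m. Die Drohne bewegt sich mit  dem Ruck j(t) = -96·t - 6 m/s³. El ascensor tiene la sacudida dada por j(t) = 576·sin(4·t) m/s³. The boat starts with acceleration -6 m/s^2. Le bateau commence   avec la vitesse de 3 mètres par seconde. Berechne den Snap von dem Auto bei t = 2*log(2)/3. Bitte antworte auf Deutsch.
Ausgehend von der Beschleunigung a(t) = 9·exp(3·t/2)/2, nehmen wir 2 Ableitungen. Mit d/dt von a(t) finden wir j(t) = 27·exp(3·t/2)/4. Mit d/dt von j(t) finden wir s(t) = 81·exp(3·t/2)/8. Wir haben den Snap s(t) = 81·exp(3·t/2)/8. Durch Einsetzen von t = 2*log(2)/3: s(2*log(2)/3) = 81/4.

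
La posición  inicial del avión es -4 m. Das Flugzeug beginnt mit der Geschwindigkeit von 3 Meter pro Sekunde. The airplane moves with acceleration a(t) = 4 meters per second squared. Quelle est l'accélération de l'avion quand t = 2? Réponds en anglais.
Using a(t) = 4 and substituting t = 2, we find a = 4.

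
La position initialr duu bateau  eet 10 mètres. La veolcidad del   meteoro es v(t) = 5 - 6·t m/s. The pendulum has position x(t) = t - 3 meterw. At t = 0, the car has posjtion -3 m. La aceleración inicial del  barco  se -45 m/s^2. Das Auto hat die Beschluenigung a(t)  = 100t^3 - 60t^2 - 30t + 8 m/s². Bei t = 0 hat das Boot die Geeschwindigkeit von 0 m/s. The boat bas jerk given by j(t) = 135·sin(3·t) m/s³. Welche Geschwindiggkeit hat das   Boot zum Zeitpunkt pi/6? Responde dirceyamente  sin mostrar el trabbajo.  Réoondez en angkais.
At t = pi/6, v = -15.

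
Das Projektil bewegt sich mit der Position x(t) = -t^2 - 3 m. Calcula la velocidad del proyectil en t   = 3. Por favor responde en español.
Debemos derivar nuestra ecuación de la posición x(t) = -t^2 - 3 1 vez. La derivada de la posición da la velocidad: v(t) = -2·t. Tenemos la velocidad v(t) = -2·t. Sustituyendo t = 3: v(3) = -6.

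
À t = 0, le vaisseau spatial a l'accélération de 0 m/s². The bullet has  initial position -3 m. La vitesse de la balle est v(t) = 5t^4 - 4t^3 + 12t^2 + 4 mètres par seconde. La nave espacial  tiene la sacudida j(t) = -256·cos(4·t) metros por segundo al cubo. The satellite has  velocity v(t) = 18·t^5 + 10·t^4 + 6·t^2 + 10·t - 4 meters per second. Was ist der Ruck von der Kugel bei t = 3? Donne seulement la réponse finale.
Der Ruck bei t = 3 ist j = 492.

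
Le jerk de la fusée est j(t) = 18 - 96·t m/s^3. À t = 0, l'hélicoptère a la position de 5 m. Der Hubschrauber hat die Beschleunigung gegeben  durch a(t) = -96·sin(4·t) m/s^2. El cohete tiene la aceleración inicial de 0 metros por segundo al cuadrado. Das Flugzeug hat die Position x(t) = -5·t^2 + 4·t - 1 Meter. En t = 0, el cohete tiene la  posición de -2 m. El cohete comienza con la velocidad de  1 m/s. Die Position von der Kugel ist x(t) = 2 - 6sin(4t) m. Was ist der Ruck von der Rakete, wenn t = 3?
Aus der Gleichung für den Ruck j(t) = 18 - 96·t, setzen wir t = 3 ein und erhalten j = -270.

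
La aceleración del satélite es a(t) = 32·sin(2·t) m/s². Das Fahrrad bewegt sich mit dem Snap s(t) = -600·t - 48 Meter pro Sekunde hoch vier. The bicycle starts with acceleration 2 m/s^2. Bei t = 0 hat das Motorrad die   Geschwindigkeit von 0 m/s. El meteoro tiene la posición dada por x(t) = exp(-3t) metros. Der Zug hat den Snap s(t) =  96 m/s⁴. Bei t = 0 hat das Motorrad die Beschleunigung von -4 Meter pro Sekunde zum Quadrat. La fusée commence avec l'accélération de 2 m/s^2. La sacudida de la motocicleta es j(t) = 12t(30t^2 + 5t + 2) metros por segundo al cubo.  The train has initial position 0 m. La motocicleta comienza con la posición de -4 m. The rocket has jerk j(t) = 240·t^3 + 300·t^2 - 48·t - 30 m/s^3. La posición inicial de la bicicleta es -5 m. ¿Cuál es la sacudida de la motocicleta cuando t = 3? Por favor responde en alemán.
Mit j(t) = 12·t·(30·t^2 + 5·t + 2) und Einsetzen von t = 3, finden wir j = 10332.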